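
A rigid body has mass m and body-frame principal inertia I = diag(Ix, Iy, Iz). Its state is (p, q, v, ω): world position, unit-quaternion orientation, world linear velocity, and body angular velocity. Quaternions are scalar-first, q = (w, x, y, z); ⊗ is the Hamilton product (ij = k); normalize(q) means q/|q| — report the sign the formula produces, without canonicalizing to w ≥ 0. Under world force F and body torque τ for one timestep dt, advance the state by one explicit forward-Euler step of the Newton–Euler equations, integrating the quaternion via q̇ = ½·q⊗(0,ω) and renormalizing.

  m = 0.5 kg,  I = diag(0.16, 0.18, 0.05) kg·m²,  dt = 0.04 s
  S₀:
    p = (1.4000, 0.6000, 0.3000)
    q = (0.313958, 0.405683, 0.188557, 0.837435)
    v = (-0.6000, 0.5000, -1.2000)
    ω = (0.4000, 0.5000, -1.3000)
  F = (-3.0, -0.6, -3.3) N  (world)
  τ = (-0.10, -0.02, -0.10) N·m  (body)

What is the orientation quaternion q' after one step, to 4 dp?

q' = (0.3305, 0.3948, 0.2089, 0.8315)

q⊗(0,ω) = (0.8321138, -0.5382584, 1.0193409, -0.2807267)
q + ½dt·q⊗(0,ω), renormalized = (0.3305, 0.3948, 0.2089, 0.8315)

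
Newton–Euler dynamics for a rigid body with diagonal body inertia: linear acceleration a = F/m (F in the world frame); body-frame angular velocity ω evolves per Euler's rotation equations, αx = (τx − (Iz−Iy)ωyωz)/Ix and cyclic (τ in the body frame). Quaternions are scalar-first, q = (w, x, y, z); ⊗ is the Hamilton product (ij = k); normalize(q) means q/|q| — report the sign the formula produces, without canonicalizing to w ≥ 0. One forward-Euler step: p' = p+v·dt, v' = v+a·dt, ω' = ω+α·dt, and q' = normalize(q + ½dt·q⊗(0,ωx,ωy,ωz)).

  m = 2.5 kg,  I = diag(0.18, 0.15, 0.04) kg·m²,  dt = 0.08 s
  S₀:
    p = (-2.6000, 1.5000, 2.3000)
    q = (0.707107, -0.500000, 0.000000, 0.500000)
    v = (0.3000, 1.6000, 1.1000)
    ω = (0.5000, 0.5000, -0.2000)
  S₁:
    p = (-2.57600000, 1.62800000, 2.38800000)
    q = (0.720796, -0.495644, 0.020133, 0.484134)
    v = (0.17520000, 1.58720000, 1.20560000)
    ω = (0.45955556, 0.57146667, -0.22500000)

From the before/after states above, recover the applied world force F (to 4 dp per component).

F = (-3.9000, -0.4000, 3.3000)

velocity change Δv = (-0.12480000, -0.01280000, 0.10560000)
F = m·Δv/dt = (-3.9000, -0.4000, 3.3000)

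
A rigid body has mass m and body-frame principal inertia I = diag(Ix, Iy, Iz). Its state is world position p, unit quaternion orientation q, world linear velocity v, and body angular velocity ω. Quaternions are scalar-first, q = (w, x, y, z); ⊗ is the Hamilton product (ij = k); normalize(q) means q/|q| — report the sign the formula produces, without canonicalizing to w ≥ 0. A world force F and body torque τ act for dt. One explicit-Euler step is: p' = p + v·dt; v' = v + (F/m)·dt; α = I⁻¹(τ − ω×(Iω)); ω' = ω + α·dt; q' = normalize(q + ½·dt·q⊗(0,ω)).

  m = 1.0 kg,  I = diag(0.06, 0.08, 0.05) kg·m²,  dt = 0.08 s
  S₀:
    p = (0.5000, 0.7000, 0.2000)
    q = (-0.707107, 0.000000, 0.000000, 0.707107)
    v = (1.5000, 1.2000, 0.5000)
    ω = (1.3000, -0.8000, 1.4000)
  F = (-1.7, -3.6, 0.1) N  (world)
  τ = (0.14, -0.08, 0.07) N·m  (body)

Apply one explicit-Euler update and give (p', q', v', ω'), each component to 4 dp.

p' = (0.6200, 0.7960, 0.2400)
q' = (-0.7442, -0.0141, 0.0592, 0.6652)
v' = (1.3640, 0.9120, 0.5080)
ω' = (1.4419, -0.8982, 1.5453)

linear accel F/m = (-1.7000, -3.6000, 0.1000)
p + v·dt = (0.6200, 0.7960, 0.2400)
v + (F/m)dt = (1.3640, 0.9120, 0.5080)
α = I⁻¹(τ − ω×Iω) = (1.7733, -1.2275, 1.8160)
ω' = ω + α·dt = (1.4419, -0.8982, 1.5453)
2q̇ = q⊗(0,ω) = (-0.9899498, -0.3535535, 1.4849247, -0.9899498)
q + ½dt·q⊗(0,ω), renormalized = (-0.7442, -0.0141, 0.0592, 0.6652)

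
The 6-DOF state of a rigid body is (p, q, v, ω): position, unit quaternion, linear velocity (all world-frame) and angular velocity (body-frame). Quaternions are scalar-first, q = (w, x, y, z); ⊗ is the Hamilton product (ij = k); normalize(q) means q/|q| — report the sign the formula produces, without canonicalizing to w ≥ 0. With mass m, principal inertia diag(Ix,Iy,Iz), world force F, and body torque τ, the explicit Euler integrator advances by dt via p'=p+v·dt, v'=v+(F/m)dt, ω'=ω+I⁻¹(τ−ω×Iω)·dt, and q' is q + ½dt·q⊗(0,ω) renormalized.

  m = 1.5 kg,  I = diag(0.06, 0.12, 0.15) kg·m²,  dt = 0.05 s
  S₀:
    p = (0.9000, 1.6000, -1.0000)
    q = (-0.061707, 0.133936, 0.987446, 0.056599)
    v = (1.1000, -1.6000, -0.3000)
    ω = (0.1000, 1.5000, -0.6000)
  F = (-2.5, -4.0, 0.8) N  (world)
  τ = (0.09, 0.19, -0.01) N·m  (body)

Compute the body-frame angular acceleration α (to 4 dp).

α = (1.9500, 1.5383, -0.1267)

gyro term ω×Iω = (-0.0270, 0.0054, 0.0090)
α = I⁻¹(τ − ω×Iω) = (1.9500, 1.5383, -0.1267)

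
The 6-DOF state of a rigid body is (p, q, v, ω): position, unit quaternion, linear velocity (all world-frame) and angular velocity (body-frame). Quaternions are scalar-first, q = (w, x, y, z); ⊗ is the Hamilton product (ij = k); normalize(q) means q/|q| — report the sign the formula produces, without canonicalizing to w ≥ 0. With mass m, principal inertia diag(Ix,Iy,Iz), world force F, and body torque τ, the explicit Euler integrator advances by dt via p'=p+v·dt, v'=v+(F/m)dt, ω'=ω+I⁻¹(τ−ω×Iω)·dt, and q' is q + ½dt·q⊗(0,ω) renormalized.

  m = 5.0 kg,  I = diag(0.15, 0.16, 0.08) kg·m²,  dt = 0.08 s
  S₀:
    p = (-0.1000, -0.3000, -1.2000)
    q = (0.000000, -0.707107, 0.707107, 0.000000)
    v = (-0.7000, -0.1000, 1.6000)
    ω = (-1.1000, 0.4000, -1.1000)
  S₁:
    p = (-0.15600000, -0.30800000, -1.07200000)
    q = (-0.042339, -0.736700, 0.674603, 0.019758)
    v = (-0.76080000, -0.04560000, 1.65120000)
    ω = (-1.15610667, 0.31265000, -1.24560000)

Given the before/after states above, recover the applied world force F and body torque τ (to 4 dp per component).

rate change Δω = (-0.05610667, -0.08735000, -0.14560000)
τ = I·(Δω/dt) + ω₀×(Iω₀) = (-0.0700, -0.0900, -0.1500)
Δv = v₁−v₀ = (-0.06080000, 0.05440000, 0.05120000)
applied force F = (-3.8000, 3.4000, 3.2000)

F = (-3.8000, 3.4000, 3.2000)
τ = (-0.0700, -0.0900, -0.1500)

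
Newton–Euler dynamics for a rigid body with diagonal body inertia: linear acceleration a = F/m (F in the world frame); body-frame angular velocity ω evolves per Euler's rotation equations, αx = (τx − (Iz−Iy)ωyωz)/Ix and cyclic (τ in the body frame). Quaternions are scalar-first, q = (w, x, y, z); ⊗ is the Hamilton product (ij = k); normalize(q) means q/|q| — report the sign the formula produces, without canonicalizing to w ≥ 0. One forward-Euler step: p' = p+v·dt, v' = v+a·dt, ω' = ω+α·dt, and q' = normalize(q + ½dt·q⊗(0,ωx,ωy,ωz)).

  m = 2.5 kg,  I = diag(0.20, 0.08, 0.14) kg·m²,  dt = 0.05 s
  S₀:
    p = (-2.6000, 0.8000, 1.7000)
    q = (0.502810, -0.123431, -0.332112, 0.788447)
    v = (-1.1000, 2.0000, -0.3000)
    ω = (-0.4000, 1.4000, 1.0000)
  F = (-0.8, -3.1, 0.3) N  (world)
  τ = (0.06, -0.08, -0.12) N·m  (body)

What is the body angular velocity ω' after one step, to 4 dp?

precession coupling ω×(Iω) = (0.0840, -0.0240, 0.0672)
α = I⁻¹(τ − ω×Iω) = (-0.1200, -0.7000, -1.3371)
new body rate ω' = (-0.4060, 1.3650, 0.9331)

ω' = (-0.4060, 1.3650, 0.9331)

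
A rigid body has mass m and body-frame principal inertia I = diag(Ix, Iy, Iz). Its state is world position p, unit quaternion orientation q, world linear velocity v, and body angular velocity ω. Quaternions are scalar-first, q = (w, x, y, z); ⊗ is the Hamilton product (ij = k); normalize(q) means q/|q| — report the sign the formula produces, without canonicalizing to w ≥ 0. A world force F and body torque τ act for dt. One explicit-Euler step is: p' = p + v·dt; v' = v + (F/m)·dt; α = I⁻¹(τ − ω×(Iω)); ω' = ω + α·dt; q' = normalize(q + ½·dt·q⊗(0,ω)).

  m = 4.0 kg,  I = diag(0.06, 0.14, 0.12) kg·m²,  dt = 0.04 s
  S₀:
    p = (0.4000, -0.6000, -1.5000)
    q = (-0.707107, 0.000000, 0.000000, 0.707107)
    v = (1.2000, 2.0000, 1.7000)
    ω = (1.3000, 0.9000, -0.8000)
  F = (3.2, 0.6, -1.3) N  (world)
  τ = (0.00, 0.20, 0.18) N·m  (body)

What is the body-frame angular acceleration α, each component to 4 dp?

α = (-0.2400, 0.9829, 0.7200)

precession coupling ω×(Iω) = (0.0144, 0.0624, 0.0936)
angular accel α = (-0.2400, 0.9829, 0.7200)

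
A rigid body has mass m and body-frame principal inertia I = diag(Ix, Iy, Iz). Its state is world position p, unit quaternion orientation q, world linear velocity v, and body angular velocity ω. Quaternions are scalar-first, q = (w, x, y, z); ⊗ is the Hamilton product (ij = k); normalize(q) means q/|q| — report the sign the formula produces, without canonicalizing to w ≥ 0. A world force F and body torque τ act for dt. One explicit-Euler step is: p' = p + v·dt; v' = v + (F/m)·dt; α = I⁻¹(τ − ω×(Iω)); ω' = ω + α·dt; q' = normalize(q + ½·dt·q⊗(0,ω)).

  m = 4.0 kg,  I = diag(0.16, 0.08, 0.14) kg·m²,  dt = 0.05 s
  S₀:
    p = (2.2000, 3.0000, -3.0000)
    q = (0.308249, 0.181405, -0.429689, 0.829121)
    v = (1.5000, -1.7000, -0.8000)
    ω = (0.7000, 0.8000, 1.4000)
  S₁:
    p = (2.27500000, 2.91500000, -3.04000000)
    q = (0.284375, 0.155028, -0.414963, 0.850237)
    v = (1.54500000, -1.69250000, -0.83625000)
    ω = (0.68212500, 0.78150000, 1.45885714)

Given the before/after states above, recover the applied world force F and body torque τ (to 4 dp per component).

rate change Δω = (-0.01787500, -0.01850000, 0.05885714)
τ = I·(Δω/dt) + ω₀×(Iω₀) = (0.0100, -0.0100, 0.1200)
Δv = v₁−v₀ = (0.04500000, 0.00750000, -0.03625000)
m·(v₁−v₀)/dt = (3.6000, 0.6000, -2.9000)

F = (3.6000, 0.6000, -2.9000)
τ = (0.0100, -0.0100, 0.1200)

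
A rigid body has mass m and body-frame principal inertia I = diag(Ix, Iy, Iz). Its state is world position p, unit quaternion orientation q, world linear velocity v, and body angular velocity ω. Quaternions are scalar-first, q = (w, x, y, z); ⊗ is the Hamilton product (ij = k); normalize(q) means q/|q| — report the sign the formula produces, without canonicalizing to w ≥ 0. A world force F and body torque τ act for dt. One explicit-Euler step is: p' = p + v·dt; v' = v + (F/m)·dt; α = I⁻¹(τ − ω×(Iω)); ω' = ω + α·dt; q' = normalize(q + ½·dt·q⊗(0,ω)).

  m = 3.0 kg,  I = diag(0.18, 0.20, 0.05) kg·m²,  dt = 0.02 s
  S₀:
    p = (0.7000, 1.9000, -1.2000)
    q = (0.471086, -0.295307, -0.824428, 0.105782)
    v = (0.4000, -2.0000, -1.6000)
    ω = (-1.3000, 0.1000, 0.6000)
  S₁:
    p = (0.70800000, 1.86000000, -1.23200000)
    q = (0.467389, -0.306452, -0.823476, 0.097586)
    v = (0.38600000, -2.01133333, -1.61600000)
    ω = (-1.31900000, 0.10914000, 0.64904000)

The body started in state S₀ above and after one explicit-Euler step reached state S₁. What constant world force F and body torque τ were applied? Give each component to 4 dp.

Δv = v₁−v₀ = (-0.01400000, -0.01133333, -0.01600000)
applied force F = (-2.1000, -1.7000, -2.4000)
Δω = ω₁−ω₀ = (-0.01900000, 0.00914000, 0.04904000)
gyro term ω₀×Iω₀ = (-0.0090, -0.1014, -0.0026)
τ = I·(Δω/dt) + ω₀×(Iω₀) = (-0.1800, -0.0100, 0.1200)

F = (-2.1000, -1.7000, -2.4000)
τ = (-0.1800, -0.0100, 0.1200)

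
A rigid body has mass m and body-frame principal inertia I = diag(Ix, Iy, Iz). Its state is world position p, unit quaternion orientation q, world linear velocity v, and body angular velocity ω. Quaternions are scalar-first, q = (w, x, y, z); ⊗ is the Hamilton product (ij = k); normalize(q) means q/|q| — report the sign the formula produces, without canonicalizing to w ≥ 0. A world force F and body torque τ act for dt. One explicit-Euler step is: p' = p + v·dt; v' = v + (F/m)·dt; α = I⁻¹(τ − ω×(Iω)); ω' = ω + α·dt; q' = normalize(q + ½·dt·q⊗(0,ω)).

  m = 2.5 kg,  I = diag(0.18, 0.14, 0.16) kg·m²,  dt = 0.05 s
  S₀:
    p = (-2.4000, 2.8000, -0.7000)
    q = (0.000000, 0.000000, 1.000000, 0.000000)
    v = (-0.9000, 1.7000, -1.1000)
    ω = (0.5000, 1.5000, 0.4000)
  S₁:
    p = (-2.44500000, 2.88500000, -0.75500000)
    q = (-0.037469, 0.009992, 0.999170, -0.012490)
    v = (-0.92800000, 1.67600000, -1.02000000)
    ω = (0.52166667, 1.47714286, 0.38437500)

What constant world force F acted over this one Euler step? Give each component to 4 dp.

v₁ − v₀ = (-0.02800000, -0.02400000, 0.08000000)
applied force F = (-1.4000, -1.2000, 4.0000)

F = (-1.4000, -1.2000, 4.0000)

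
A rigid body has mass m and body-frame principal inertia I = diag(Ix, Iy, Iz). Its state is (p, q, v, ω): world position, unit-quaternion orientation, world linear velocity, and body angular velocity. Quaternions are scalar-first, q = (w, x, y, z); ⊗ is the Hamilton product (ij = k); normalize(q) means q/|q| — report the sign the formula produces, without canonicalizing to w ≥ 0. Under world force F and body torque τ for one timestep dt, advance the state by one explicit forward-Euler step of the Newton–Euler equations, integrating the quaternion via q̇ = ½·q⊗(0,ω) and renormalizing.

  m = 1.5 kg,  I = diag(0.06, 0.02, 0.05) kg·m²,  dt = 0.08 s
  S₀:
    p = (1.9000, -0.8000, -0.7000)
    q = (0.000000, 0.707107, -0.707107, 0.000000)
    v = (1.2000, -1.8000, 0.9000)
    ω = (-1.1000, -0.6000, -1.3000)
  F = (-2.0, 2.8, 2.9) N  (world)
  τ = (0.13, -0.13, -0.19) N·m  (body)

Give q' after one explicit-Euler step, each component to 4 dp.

2q̇ = q⊗(0,ω) = (0.3535535, 0.9192391, 0.9192391, -1.2020819)
q' = normalize(q + ½dt·q⊗(0,ω)) = (0.0141, 0.7419, -0.6686, -0.0480)

q' = (0.0141, 0.7419, -0.6686, -0.0480)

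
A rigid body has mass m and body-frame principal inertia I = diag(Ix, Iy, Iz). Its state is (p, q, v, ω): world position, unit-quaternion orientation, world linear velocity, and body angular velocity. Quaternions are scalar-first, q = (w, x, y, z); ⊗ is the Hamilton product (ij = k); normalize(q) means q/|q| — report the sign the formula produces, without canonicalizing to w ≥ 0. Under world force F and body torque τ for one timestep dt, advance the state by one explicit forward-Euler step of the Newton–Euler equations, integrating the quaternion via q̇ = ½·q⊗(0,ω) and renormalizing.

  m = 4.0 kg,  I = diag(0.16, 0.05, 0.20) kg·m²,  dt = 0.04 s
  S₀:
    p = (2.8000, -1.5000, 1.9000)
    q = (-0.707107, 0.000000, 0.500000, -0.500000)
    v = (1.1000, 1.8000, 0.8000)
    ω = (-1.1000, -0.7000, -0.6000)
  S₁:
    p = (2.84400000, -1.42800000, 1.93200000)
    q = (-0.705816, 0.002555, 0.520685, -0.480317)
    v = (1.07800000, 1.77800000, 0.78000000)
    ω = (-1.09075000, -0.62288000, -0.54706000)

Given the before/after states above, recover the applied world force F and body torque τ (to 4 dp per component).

ω₁ − ω₀ = (0.00925000, 0.07712000, 0.05294000)
I·α + gyro = (0.1000, 0.0700, 0.1800)
Δv = v₁−v₀ = (-0.02200000, -0.02200000, -0.02000000)
F = m·Δv/dt = (-2.2000, -2.2000, -2.0000)

F = (-2.2000, -2.2000, -2.0000)
τ = (0.1000, 0.0700, 0.1800)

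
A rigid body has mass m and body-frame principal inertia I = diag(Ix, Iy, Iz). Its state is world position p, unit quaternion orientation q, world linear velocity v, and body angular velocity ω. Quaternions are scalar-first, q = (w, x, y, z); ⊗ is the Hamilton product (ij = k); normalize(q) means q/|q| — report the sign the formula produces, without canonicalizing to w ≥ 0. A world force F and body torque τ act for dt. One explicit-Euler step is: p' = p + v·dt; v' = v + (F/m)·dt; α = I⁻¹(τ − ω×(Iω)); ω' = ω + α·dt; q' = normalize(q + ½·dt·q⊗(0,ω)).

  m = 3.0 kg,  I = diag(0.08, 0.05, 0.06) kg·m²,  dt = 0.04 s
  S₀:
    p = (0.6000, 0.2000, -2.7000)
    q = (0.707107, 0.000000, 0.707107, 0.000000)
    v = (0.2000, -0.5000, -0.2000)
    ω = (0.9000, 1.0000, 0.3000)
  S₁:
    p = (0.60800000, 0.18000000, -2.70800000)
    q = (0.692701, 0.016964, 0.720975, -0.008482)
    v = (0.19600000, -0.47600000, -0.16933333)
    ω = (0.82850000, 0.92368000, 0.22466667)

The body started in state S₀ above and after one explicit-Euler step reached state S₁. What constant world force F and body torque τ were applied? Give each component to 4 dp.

F = (-0.3000, 1.8000, 2.3000)
τ = (-0.1400, -0.0900, -0.1400)

v₁ − v₀ = (-0.00400000, 0.02400000, 0.03066667)
m·(v₁−v₀)/dt = (-0.3000, 1.8000, 2.3000)
Δω = ω₁−ω₀ = (-0.07150000, -0.07632000, -0.07533333)
gyro term ω₀×Iω₀ = (0.0030, 0.0054, -0.0270)
I·α + gyro = (-0.1400, -0.0900, -0.1400)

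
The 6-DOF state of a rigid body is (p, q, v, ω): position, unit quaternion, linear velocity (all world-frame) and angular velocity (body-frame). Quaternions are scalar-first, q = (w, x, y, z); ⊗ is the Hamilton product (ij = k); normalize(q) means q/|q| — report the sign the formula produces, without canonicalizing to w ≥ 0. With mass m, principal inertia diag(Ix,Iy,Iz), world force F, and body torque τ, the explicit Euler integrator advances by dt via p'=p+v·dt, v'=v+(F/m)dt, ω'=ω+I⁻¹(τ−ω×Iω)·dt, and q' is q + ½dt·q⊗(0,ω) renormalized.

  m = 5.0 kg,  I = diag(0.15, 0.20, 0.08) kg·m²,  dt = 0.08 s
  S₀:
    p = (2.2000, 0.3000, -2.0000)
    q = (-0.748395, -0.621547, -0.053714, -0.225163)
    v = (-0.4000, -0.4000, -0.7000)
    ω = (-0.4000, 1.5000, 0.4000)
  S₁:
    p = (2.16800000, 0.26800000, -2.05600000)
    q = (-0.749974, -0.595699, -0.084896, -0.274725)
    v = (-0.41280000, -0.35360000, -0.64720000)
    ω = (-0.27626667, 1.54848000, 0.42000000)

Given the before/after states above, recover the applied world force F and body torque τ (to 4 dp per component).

F = (-0.8000, 2.9000, 3.3000)
τ = (0.1600, 0.1100, -0.0100)

velocity change Δv = (-0.01280000, 0.04640000, 0.05280000)
m·(v₁−v₀)/dt = (-0.8000, 2.9000, 3.3000)
ω₁ − ω₀ = (0.12373333, 0.04848000, 0.02000000)
applied torque τ = (0.1600, 0.1100, -0.0100)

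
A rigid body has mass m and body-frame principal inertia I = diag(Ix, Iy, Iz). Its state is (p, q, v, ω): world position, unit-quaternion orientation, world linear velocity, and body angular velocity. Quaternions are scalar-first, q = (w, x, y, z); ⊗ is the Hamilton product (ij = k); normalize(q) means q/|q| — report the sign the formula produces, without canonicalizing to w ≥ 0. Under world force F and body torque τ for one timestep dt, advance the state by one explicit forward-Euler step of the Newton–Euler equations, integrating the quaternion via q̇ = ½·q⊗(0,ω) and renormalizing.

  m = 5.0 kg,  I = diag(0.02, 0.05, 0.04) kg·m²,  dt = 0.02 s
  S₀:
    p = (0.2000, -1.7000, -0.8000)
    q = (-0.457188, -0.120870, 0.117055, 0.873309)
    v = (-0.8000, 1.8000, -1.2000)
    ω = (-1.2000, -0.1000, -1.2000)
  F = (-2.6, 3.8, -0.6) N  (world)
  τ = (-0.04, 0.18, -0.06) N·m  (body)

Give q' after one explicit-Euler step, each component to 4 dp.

q⊗(0,ω) = (0.9146323, 0.4954905, -1.1472960, 0.7011786)
q + ½dt·q⊗(0,ω), renormalized = (-0.4480, -0.1159, 0.1056, 0.8802)

q' = (-0.4480, -0.1159, 0.1056, 0.8802)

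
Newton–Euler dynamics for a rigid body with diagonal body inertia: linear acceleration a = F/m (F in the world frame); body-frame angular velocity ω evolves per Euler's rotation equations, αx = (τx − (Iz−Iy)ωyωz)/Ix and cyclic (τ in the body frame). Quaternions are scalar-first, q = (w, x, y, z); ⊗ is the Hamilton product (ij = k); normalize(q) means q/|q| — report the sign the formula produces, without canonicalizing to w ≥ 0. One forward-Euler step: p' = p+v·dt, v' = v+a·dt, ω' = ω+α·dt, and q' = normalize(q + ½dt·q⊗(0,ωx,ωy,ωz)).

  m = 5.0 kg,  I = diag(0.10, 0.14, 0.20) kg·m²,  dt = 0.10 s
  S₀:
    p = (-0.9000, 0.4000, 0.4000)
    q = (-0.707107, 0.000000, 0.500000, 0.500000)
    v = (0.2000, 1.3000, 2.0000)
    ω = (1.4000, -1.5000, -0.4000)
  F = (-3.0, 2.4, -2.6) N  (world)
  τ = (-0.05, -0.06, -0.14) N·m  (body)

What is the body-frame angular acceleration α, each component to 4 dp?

α = (-0.8600, -0.8286, -0.2800)

gyro term ω×Iω = (0.0360, 0.0560, -0.0840)
α = I⁻¹(τ − ω×Iω) = (-0.8600, -0.8286, -0.2800)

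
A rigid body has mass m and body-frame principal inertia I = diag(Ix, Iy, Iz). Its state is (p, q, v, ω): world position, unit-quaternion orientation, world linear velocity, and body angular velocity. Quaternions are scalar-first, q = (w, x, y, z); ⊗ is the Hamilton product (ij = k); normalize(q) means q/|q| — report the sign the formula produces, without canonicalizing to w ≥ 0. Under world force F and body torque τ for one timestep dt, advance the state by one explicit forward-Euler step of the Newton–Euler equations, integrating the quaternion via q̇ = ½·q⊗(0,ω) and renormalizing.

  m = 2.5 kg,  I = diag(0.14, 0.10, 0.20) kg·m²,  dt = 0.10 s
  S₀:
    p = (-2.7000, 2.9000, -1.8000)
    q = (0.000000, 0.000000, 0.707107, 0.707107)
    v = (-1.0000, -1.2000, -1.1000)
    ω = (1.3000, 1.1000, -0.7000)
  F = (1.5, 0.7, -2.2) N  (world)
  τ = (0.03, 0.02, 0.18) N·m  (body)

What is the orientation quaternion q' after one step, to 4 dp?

q' = (-0.0141, -0.0634, 0.7499, 0.6584)

q⊗(0,ω) = (-0.2828428, -1.2727926, 0.9192391, -0.9192391)
q + ½dt·q⊗(0,ω), renormalized = (-0.0141, -0.0634, 0.7499, 0.6584)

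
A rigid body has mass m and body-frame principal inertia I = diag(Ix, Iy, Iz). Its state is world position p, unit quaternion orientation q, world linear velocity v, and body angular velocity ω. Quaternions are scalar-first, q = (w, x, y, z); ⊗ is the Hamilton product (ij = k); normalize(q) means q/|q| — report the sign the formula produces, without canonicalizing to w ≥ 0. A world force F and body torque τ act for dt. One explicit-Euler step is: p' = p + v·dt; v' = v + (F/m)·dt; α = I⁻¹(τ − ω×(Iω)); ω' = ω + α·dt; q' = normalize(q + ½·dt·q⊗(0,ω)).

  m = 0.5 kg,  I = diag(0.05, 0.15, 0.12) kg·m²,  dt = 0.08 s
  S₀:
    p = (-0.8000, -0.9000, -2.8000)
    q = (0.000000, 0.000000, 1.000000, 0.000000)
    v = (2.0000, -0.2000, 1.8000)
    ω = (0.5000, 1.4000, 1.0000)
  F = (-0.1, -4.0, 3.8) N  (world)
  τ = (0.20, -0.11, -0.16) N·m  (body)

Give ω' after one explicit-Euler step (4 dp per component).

gyro term ω×Iω = (-0.0420, -0.0350, 0.0700)
α = I⁻¹(τ − ω×Iω) = (4.8400, -0.5000, -1.9167)
ω + α·dt = (0.8872, 1.3600, 0.8467)

ω' = (0.8872, 1.3600, 0.8467)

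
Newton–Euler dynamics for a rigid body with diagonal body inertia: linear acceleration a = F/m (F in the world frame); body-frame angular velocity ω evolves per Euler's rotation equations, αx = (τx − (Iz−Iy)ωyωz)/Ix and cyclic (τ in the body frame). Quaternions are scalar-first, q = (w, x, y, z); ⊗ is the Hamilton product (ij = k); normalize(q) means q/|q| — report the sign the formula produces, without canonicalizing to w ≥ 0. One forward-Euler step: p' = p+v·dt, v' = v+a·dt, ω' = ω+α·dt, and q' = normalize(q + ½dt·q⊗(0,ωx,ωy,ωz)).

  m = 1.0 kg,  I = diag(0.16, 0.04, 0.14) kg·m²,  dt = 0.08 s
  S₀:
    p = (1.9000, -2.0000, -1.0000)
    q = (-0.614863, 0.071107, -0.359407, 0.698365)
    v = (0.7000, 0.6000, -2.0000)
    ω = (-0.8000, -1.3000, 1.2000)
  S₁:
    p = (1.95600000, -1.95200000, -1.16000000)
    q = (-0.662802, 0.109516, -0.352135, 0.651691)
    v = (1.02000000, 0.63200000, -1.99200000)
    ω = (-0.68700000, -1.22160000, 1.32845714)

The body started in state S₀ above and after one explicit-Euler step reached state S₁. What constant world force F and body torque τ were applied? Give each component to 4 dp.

Δω = ω₁−ω₀ = (0.11300000, 0.07840000, 0.12845714)
applied torque τ = (0.0700, 0.0200, 0.1000)
Δv = v₁−v₀ = (0.32000000, 0.03200000, 0.00800000)
F = m·Δv/dt = (4.0000, 0.4000, 0.1000)

F = (4.0000, 0.4000, 0.1000)
τ = (0.0700, 0.0200, 0.1000)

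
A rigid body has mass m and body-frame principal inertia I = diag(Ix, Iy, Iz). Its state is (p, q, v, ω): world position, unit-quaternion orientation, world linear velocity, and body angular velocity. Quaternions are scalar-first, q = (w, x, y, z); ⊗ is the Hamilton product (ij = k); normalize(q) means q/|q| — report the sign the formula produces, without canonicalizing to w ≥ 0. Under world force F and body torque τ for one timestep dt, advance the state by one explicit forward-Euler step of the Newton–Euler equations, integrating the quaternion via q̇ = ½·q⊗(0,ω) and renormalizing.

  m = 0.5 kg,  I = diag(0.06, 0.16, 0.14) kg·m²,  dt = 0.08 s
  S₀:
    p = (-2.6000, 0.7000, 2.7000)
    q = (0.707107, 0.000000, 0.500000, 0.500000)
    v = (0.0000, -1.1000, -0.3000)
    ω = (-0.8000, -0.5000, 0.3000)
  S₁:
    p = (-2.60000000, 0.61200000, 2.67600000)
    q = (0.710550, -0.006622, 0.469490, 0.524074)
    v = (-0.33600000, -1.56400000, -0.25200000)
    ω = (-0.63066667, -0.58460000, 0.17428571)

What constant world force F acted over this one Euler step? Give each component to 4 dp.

F = (-2.1000, -2.9000, 0.3000)

velocity change Δv = (-0.33600000, -0.46400000, 0.04800000)
F = m·Δv/dt = (-2.1000, -2.9000, 0.3000)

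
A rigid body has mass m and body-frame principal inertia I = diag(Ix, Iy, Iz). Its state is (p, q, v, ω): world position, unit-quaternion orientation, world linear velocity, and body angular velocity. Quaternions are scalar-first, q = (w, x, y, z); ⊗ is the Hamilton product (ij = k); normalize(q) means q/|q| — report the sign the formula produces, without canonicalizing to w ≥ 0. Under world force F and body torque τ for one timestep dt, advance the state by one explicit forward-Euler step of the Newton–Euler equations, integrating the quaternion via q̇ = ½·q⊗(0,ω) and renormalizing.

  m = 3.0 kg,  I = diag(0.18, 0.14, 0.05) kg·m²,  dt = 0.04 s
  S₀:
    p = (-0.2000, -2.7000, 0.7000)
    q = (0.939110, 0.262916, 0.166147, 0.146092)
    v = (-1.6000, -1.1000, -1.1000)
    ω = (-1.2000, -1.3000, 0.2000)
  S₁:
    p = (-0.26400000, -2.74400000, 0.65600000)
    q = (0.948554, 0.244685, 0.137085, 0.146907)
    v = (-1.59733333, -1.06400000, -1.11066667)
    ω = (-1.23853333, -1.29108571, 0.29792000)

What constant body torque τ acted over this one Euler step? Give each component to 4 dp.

rate change Δω = (-0.03853333, 0.00891429, 0.09792000)
ω₀×(Iω₀) = (0.0234, -0.0312, -0.0624)
τ = I·(Δω/dt) + ω₀×(Iω₀) = (-0.1500, 0.0000, 0.0600)

τ = (-0.1500, 0.0000, 0.0600)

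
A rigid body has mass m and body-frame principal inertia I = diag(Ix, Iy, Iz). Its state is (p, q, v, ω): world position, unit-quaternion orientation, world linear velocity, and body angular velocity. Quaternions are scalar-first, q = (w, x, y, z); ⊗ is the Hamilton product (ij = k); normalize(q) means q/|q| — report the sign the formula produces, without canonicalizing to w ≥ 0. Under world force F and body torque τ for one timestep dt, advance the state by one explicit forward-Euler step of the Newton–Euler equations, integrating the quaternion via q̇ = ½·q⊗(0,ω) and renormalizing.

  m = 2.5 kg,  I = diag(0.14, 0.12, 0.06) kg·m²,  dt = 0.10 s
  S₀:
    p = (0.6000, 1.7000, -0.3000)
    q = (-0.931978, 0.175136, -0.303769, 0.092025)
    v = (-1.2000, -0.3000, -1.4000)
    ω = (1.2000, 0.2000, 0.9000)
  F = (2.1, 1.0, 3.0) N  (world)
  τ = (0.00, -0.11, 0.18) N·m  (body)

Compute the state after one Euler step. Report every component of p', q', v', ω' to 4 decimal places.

p' = (0.4800, 1.6700, -0.4400)
q' = (-0.9409, 0.1043, -0.3145, 0.0699)
v' = (-1.1160, -0.2600, -1.2800)
ω' = (1.2077, 0.0363, 1.2080)

new position p' = (0.4800, 1.6700, -0.4400)
v' = v + a·dt = (-1.1160, -0.2600, -1.2800)
α = I⁻¹(τ − ω×Iω) = (0.0771, -1.6367, 3.0800)
ω' = ω + α·dt = (1.2077, 0.0363, 1.2080)
q⊗(0,ω) = (-0.2322319, -1.4101707, -0.2335880, -0.4392302)
q + ½dt·q⊗(0,ω), renormalized = (-0.9409, 0.1043, -0.3145, 0.0699)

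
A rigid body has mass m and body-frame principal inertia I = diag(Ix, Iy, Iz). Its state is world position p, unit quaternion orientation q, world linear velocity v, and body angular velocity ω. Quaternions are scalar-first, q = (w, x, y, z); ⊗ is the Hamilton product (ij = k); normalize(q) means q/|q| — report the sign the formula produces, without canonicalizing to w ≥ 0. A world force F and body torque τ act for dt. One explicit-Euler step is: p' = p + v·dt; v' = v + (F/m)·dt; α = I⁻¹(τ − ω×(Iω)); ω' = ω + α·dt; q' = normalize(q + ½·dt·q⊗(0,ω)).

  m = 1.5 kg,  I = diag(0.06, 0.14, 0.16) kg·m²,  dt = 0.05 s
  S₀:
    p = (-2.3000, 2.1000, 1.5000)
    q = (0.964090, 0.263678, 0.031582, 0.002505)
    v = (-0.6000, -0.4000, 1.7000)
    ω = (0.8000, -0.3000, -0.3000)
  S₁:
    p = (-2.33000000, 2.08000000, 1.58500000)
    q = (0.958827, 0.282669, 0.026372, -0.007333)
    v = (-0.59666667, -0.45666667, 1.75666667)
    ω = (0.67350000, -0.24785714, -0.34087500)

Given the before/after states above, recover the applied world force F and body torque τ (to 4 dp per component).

F = (0.1000, -1.7000, 1.7000)
τ = (-0.1500, 0.1700, -0.1500)

ω₁ − ω₀ = (-0.12650000, 0.05214286, -0.04087500)
gyro term ω₀×Iω₀ = (0.0018, 0.0240, -0.0192)
I·α + gyro = (-0.1500, 0.1700, -0.1500)
Δv = v₁−v₀ = (0.00333333, -0.05666667, 0.05666667)
F = m·Δv/dt = (0.1000, -1.7000, 1.7000)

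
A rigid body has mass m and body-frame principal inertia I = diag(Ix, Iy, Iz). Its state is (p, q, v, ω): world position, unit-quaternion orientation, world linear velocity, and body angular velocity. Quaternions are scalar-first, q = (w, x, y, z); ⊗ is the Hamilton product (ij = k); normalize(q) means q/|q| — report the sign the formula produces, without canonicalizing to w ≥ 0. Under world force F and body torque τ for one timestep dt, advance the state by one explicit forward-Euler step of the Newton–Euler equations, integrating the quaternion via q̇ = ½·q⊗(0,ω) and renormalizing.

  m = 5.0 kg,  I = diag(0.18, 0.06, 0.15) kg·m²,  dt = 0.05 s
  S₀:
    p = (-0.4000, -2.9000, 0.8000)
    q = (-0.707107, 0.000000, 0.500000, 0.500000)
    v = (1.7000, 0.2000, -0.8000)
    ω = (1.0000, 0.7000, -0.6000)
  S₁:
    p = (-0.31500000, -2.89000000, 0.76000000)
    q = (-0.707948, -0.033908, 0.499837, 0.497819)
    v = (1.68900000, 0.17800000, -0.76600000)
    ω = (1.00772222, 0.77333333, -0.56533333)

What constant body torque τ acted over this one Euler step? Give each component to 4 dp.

ω₁ − ω₀ = (0.00772222, 0.07333333, 0.03466667)
ω₀×(Iω₀) = (-0.0378, -0.0180, -0.0840)
applied torque τ = (-0.0100, 0.0700, 0.0200)

τ = (-0.0100, 0.0700, 0.0200)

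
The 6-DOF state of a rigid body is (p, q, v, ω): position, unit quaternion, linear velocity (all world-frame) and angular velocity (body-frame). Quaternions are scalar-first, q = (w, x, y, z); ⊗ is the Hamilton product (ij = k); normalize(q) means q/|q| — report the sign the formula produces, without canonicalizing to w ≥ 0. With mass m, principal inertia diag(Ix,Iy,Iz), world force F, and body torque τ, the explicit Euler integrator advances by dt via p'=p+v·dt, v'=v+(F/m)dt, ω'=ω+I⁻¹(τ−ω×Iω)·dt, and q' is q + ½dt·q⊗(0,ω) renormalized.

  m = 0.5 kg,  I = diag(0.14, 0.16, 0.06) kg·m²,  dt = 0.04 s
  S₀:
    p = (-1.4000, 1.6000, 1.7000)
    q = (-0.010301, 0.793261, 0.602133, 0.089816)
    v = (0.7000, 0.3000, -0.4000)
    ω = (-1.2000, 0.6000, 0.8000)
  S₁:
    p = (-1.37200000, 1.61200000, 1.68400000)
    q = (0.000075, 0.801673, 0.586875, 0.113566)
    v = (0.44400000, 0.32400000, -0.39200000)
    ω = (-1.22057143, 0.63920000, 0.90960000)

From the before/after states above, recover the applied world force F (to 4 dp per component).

F = (-3.2000, 0.3000, 0.1000)

velocity change Δv = (-0.25600000, 0.02400000, 0.00800000)
applied force F = (-3.2000, 0.3000, 0.1000)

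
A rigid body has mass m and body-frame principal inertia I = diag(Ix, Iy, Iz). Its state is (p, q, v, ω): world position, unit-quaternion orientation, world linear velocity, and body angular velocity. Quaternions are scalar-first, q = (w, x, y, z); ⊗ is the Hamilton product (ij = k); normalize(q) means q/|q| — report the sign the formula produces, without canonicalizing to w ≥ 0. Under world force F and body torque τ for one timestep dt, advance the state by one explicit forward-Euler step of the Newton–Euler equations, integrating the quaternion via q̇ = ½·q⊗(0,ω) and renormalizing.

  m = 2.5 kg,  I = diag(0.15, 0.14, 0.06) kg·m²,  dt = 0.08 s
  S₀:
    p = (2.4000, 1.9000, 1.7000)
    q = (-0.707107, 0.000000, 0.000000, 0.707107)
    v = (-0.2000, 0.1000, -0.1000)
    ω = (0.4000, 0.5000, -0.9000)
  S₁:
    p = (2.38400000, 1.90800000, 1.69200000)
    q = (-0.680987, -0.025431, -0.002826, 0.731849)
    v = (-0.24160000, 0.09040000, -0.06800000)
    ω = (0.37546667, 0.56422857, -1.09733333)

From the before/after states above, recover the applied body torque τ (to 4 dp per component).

Δω = ω₁−ω₀ = (-0.02453333, 0.06422857, -0.19733333)
τ = I·(Δω/dt) + ω₀×(Iω₀) = (-0.0100, 0.0800, -0.1500)

τ = (-0.0100, 0.0800, -0.1500)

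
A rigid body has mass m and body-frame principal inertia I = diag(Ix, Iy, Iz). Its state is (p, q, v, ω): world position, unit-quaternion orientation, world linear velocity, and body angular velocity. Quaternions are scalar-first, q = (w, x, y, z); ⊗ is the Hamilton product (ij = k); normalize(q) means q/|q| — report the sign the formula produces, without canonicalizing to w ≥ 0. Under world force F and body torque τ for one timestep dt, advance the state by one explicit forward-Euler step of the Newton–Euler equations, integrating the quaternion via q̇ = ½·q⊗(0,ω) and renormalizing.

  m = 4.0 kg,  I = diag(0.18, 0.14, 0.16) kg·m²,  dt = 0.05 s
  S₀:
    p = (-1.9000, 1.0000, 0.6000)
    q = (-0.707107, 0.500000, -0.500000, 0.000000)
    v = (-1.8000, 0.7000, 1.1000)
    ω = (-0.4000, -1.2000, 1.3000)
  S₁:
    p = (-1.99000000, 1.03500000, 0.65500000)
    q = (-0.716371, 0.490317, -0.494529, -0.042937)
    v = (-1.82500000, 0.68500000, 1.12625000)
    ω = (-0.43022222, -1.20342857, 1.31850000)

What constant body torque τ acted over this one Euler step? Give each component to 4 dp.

ω₁ − ω₀ = (-0.03022222, -0.00342857, 0.01850000)
gyro term ω₀×Iω₀ = (-0.0312, -0.0104, -0.0192)
I·α + gyro = (-0.1400, -0.0200, 0.0400)

τ = (-0.1400, -0.0200, 0.0400)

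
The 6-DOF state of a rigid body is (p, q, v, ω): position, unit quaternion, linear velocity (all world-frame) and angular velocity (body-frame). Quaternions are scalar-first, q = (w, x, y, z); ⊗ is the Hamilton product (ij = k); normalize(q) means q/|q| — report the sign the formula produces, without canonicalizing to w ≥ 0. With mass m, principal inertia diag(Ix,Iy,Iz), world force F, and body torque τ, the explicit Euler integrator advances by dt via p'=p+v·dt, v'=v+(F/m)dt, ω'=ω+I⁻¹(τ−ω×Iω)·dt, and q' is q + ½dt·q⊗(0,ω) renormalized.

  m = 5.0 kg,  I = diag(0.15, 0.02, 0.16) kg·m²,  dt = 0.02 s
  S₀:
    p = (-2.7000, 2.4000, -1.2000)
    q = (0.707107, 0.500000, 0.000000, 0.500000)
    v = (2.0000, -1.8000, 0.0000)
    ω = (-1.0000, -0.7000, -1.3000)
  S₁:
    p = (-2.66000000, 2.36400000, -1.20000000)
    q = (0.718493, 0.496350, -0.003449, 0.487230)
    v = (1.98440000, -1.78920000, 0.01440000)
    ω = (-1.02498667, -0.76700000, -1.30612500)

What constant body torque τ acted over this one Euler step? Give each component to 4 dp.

τ = (-0.0600, -0.0800, -0.1400)

ω₁ − ω₀ = (-0.02498667, -0.06700000, -0.00612500)
precession coupling = (0.1274, -0.0130, -0.0910)
τ = I·(Δω/dt) + ω₀×(Iω₀) = (-0.0600, -0.0800, -0.1400)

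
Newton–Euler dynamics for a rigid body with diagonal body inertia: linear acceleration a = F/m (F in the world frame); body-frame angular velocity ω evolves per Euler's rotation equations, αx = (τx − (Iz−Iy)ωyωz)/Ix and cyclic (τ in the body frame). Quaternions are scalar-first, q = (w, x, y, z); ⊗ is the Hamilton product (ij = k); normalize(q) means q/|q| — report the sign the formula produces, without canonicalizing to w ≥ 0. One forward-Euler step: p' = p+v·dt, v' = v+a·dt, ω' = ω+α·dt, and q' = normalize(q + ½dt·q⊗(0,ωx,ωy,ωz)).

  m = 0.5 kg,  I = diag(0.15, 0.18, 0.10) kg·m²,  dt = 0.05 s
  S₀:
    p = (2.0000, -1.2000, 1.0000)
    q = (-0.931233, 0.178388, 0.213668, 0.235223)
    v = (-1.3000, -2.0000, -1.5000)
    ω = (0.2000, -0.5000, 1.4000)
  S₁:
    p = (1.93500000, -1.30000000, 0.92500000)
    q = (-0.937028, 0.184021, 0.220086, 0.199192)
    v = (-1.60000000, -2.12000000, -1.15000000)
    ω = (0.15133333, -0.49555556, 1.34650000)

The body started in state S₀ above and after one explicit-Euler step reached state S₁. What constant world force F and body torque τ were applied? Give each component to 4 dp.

Δω = ω₁−ω₀ = (-0.04866667, 0.00444444, -0.05350000)
gyro term ω₀×Iω₀ = (0.0560, 0.0140, -0.0030)
τ = I·(Δω/dt) + ω₀×(Iω₀) = (-0.0900, 0.0300, -0.1100)
velocity change Δv = (-0.30000000, -0.12000000, 0.35000000)
F = m·Δv/dt = (-3.0000, -1.2000, 3.5000)

F = (-3.0000, -1.2000, 3.5000)
τ = (-0.0900, 0.0300, -0.1100)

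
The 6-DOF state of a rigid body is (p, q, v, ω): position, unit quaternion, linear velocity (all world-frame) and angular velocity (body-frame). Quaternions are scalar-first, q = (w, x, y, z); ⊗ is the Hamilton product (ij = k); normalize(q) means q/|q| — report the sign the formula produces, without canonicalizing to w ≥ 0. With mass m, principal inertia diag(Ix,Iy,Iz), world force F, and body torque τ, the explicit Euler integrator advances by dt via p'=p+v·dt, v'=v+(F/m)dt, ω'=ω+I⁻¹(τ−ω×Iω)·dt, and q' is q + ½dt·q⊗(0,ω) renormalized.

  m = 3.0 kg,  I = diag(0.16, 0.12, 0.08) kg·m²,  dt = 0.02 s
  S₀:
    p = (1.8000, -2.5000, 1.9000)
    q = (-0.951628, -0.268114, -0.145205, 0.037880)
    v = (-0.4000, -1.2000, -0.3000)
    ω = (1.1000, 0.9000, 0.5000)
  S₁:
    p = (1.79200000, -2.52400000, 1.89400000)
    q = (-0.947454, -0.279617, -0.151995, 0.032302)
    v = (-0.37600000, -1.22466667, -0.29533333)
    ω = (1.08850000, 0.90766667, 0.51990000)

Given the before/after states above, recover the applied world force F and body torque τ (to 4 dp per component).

Δω = ω₁−ω₀ = (-0.01150000, 0.00766667, 0.01990000)
gyro term ω₀×Iω₀ = (-0.0180, 0.0440, -0.0396)
τ = I·(Δω/dt) + ω₀×(Iω₀) = (-0.1100, 0.0900, 0.0400)
v₁ − v₀ = (0.02400000, -0.02466667, 0.00466667)
m·(v₁−v₀)/dt = (3.6000, -3.7000, 0.7000)

F = (3.6000, -3.7000, 0.7000)
τ = (-0.1100, 0.0900, 0.0400)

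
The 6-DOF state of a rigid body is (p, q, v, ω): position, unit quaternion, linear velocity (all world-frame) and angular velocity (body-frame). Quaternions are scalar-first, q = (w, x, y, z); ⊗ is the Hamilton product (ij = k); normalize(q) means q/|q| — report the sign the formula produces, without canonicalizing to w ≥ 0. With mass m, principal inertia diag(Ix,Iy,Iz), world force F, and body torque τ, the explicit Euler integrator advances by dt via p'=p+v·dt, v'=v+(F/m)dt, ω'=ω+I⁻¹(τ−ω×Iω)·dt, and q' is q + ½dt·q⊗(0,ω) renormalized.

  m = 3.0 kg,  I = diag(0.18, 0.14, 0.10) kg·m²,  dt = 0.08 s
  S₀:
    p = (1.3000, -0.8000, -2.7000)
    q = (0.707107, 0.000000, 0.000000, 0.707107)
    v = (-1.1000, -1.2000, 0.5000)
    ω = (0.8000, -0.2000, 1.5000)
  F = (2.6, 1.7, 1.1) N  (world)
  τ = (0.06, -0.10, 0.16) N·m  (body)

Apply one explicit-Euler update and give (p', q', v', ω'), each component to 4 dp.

p' = (1.2120, -0.8960, -2.6600)
q' = (0.6631, 0.0282, 0.0169, 0.7478)
v' = (-1.0307, -1.1547, 0.5293)
ω' = (0.8213, -0.3120, 1.6229)

ω×(Iω) gyroscopic = (0.0120, 0.0960, 0.0064)
angular accel α = (0.2667, -1.4000, 1.5360)
ω' = ω + α·dt = (0.8213, -0.3120, 1.6229)
Hamilton product q⊗(0,ω) = (-1.0606605, 0.7071070, 0.4242642, 1.0606605)
q + ½dt·q⊗(0,ω), renormalized = (0.6631, 0.0282, 0.0169, 0.7478)
linear accel F/m = (0.8667, 0.5667, 0.3667)
new position p' = (1.2120, -0.8960, -2.6600)
new velocity v' = (-1.0307, -1.1547, 0.5293)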